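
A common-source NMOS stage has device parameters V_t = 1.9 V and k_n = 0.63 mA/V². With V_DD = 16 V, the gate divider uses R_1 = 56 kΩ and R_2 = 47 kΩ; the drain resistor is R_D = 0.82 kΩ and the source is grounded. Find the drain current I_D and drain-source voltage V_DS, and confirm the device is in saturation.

V_G = V_DD·R_2/(R_1+R_2) = 16×47/103 = 7.3 V. With the source grounded, V_GS = V_G = 7.3 V.
Assume saturation: I_D = (k_n/2)(V_GS − V_t)² = (0.63/2)×(7.3 − 1.9)² = 0.315×5.4² = 9.19 mA.
V_DS = V_DD − I_D·R_D = 16 − 9.19×0.82 = 8.47 V.
Saturation requires V_DS ≥ V_GS − V_t = 5.4 V; 8.47 ≥ 5.4 ✓.

I_D ≈ 9.2 mA, V_DS ≈ 8.5 V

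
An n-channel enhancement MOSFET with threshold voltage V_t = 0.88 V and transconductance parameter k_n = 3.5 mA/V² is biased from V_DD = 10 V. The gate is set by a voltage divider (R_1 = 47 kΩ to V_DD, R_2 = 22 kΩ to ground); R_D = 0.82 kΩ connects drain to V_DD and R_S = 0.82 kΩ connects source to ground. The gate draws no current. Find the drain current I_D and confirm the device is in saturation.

V_G = V_DD·R_2/(R_1+R_2) = 10×22/69 = 3.19 V.
Assume saturation: I_D = (k_n/2)(V_GS − V_t)² with V_GS = V_G − I_D·R_S = 3.19 − 0.82·I_D.
Substituting gives 1.18·I_D² − 7.63·I_D + 9.33 = 0, with roots I_D = 1.64 or 4.84 mA.
The root I_D = 4.84 mA gives V_GS = -0.784 V ≤ V_t, so take I_D = 1.64 mA.
Then V_GS = 1.85 V and V_DS = V_DD − I_D(R_D+R_S) = 10 − 1.64×1.64 = 7.32 V.
Saturation requires V_DS ≥ V_GS − V_t = 0.967 V; 7.32 ≥ 0.967 ✓.

I_D ≈ 1.6 mA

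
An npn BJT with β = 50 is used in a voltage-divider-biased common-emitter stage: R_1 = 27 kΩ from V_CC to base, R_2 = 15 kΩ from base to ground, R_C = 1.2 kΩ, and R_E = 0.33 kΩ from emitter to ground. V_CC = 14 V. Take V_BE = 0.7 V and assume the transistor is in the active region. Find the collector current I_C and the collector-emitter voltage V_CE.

Thevenize the base divider: V_Th = V_CC·R_2/(R_1+R_2) = 14×15/42 = 5 V, R_Th = R_1‖R_2 = 9.64 kΩ.
Base-emitter loop: V_Th = I_B·R_Th + V_BE + (β+1)I_B·R_E, so I_B = (5 − 0.7) / (9.64 + 51×0.33) = 0.162 mA.
I_C = β·I_B = 50×0.162 = 8.12 mA, and I_E = (β+1)I_B = 8.28 mA.
V_CE = V_CC − I_C·R_C − I_E·R_E = 14 − 8.12×1.2 − 8.28×0.33 = 1.52 V.
V_CE = 1.52 V > 0.2 V confirms active-region operation.

I_C ≈ 8.1 mA, V_CE ≈ 1.5 V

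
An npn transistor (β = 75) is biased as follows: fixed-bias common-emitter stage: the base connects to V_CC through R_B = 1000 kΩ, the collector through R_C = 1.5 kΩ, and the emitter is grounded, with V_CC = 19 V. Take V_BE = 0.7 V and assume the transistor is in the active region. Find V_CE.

V_CE ≈ 17 V

Base loop: V_CC = I_B·R_B + V_BE, so I_B = (19 − 0.7)/1000 kΩ = 0.0183 mA.
In the active region I_C = β·I_B = 75 × 0.0183 = 1.37 mA.
Collector loop: V_CE = V_CC − I_C·R_C = 19 − 1.37×1.5 = 16.9 V.
Since V_CE = 16.9 V > V_CE(sat) ≈ 0.2 V, the transistor is in the active region as assumed.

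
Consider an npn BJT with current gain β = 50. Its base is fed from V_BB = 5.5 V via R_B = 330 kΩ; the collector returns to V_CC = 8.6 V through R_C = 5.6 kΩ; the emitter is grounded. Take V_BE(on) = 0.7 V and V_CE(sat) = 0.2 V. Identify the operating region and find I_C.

active; I_C ≈ 0.73 mA

Assume active. Base-emitter loop: I_B = (V_BB − V_BE)/R_B = (5.5 − 0.7)/330 = 0.0145 mA.
I_C = β·I_B = 50×0.0145 = 0.727 mA.
V_CE = V_CC − I_C·R_C = 8.6 − 0.727×5.6 = 4.53 V > V_CE(sat), so the active-region assumption holds.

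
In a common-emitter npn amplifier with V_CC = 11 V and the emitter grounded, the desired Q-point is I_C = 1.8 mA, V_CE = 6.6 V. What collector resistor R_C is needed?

R_C ≈ 2.4 kΩ

Collector loop: V_CC = I_C·R_C + V_CE.
R_C = (V_CC − V_CE)/I_C = (11 − 6.6)/1.8 = 2.44 kΩ.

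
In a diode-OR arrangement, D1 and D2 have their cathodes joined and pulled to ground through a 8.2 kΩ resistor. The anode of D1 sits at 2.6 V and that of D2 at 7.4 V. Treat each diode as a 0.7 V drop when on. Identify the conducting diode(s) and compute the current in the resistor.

Only D2 conducts; I_R ≈ 0.82 mA

Assume both conduct. Then node N would need to be at both 2.6−0.7 = 1.9 V and 7.4−0.7 = 6.7 V, which is impossible.
Assume only D2 conducts: V_N = 7.4 − 0.7 = 6.7 V, so I_R = 6.7/8.2 = 0.817 mA.
Check D1: its anode-to-cathode voltage is 2.6 − 6.7 = -4.1 V < 0.7 V, so it is off. The assumption is consistent.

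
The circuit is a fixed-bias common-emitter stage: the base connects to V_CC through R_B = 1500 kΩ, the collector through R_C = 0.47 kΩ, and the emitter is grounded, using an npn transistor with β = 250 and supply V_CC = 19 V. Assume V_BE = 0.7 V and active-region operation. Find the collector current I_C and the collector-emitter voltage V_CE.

I_C ≈ 3.1 mA, V_CE ≈ 18 V

Base loop: V_CC = I_B·R_B + V_BE, so I_B = (19 − 0.7)/1500 kΩ = 0.0122 mA.
In the active region I_C = β·I_B = 250 × 0.0122 = 3.05 mA.
Collector loop: V_CE = V_CC − I_C·R_C = 19 − 3.05×0.47 = 17.6 V.
Since V_CE = 17.6 V > V_CE(sat) ≈ 0.2 V, the transistor is in the active region as assumed.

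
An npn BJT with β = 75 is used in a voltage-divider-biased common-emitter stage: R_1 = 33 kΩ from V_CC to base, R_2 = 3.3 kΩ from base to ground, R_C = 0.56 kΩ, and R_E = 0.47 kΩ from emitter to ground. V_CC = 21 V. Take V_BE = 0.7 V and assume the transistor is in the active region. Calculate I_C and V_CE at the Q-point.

I_C ≈ 2.3 mA, V_CE ≈ 19 V

Thevenize the base divider: V_Th = V_CC·R_2/(R_1+R_2) = 21×3.3/36.3 = 1.91 V, R_Th = R_1‖R_2 = 3 kΩ.
Base-emitter loop: V_Th = I_B·R_Th + V_BE + (β+1)I_B·R_E, so I_B = (1.91 − 0.7) / (3 + 76×0.47) = 0.0312 mA.
I_C = β·I_B = 75×0.0312 = 2.34 mA, and I_E = (β+1)I_B = 2.37 mA.
V_CE = V_CC − I_C·R_C − I_E·R_E = 21 − 2.34×0.56 − 2.37×0.47 = 18.6 V.
V_CE = 18.6 V > 0.2 V confirms active-region operation.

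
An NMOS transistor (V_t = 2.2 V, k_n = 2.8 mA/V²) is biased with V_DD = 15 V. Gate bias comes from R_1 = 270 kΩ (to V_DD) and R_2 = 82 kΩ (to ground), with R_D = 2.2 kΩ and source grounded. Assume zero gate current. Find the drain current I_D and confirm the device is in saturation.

V_G = V_DD·R_2/(R_1+R_2) = 15×82/352 = 3.49 V. With the source grounded, V_GS = V_G = 3.49 V.
Assume saturation: I_D = (k_n/2)(V_GS − V_t)² = (2.8/2)×(3.49 − 2.2)² = 1.4×1.29² = 2.35 mA.
V_DS = V_DD − I_D·R_D = 15 − 2.35×2.2 = 9.84 V.
Saturation requires V_DS ≥ V_GS − V_t = 1.29 V; 9.84 ≥ 1.29 ✓.

I_D ≈ 2.3 mA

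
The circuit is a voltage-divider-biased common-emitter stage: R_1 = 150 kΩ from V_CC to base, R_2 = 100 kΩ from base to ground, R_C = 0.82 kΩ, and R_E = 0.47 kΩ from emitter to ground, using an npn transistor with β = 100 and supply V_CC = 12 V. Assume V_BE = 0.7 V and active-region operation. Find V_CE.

Thevenize the base divider: V_Th = V_CC·R_2/(R_1+R_2) = 12×100/250 = 4.8 V, R_Th = R_1‖R_2 = 60 kΩ.
Base-emitter loop: V_Th = I_B·R_Th + V_BE + (β+1)I_B·R_E, so I_B = (4.8 − 0.7) / (60 + 101×0.47) = 0.0382 mA.
I_C = β·I_B = 100×0.0382 = 3.82 mA, and I_E = (β+1)I_B = 3.85 mA.
V_CE = V_CC − I_C·R_C − I_E·R_E = 12 − 3.82×0.82 − 3.85×0.47 = 7.06 V.
V_CE = 7.06 V > 0.2 V confirms active-region operation.

V_CE ≈ 7.1 V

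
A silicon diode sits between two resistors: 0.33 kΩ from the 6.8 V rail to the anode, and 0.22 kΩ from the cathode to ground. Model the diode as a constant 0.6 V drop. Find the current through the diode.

I ≈ 11 mA

The two resistors are in series with the diode, so KVL gives 6.8 = I·0.33 + 0.6 + I·0.22.
I = (6.8 − 0.6) / (0.33 + 0.22) kΩ = 6.2 / 0.55 = 11.3 mA.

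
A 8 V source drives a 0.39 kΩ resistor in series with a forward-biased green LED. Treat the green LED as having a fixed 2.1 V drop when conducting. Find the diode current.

KVL around the loop: 8 = V_D + I·R = 2.1 + I × 0.39 kΩ.
So I = (8 − 2.1) / 0.39 kΩ = 5.9 / 0.39 = 15.1 mA.

I ≈ 15 mA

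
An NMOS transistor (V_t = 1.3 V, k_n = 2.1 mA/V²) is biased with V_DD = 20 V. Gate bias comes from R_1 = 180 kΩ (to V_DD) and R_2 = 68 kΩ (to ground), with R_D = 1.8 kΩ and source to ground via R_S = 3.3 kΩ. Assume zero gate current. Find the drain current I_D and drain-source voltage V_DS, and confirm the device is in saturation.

V_G = V_DD·R_2/(R_1+R_2) = 20×68/248 = 5.48 V.
Assume saturation: I_D = (k_n/2)(V_GS − V_t)² with V_GS = V_G − I_D·R_S = 5.48 − 3.3·I_D.
Substituting gives 11.4·I_D² − 30·I_D + 18.4 = 0, with roots I_D = 0.976 or 1.65 mA.
The root I_D = 1.65 mA gives V_GS = 0.0474 V ≤ V_t, so take I_D = 0.976 mA.
Then V_GS = 2.26 V and V_DS = V_DD − I_D(R_D+R_S) = 20 − 0.976×5.1 = 15 V.
Saturation requires V_DS ≥ V_GS − V_t = 0.964 V; 15 ≥ 0.964 ✓.

I_D ≈ 0.98 mA, V_DS ≈ 15 V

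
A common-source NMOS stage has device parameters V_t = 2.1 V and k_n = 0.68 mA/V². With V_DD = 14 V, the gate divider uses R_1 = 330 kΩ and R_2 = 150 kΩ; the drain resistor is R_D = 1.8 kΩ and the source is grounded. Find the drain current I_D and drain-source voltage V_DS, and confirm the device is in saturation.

I_D ≈ 1.8 mA, V_DS ≈ 11 V

V_G = V_DD·R_2/(R_1+R_2) = 14×150/480 = 4.38 V. With the source grounded, V_GS = V_G = 4.38 V.
Assume saturation: I_D = (k_n/2)(V_GS − V_t)² = (0.68/2)×(4.38 − 2.1)² = 0.34×2.27² = 1.76 mA.
V_DS = V_DD − I_D·R_D = 14 − 1.76×1.8 = 10.8 V.
Saturation requires V_DS ≥ V_GS − V_t = 2.27 V; 10.8 ≥ 2.27 ✓.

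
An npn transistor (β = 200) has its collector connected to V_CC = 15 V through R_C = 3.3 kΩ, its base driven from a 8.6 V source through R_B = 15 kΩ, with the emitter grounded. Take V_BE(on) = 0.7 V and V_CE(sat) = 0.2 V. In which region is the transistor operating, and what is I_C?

Assume active: I_B = (8.6 − 0.7)/15 = 0.527 mA, giving I_C = β·I_B = 105 mA.
But then V_CE = 15 − 105×3.3 = -333 V < V_CE(sat) = 0.2 V — impossible in the active region.
So the transistor is saturated. With V_CE = 0.2 V, I_C = (V_CC − 0.2)/R_C = 14.8/3.3 = 4.48 mA.
Check: β·I_B = 105 mA > I_C = 4.48 mA, confirming saturation.

saturation; I_C ≈ 4.5 mA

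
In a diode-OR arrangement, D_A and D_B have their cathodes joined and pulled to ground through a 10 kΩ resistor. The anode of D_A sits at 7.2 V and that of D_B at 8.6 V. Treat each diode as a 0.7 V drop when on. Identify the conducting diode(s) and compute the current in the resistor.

Assume both conduct. Then node N would need to be at both 7.2−0.7 = 6.5 V and 8.6−0.7 = 7.9 V, which is impossible.
Assume only D_B conducts: V_N = 8.6 − 0.7 = 7.9 V, so I_R = 7.9/10 = 0.79 mA.
Check D_A: its anode-to-cathode voltage is 7.2 − 7.9 = -0.7 V < 0.7 V, so it is off. The assumption is consistent.

Only D_B conducts; I_R ≈ 0.79 mA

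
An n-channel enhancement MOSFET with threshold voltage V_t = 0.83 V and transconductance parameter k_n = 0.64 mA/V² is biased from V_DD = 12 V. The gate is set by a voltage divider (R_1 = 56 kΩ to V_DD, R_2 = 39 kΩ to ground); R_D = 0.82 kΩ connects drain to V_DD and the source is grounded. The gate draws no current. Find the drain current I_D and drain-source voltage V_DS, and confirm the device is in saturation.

V_G = V_DD·R_2/(R_1+R_2) = 12×39/95 = 4.93 V. With the source grounded, V_GS = V_G = 4.93 V.
Assume saturation: I_D = (k_n/2)(V_GS − V_t)² = (0.64/2)×(4.93 − 0.83)² = 0.32×4.1² = 5.37 mA.
V_DS = V_DD − I_D·R_D = 12 − 5.37×0.82 = 7.6 V.
Saturation requires V_DS ≥ V_GS − V_t = 4.1 V; 7.6 ≥ 4.1 ✓.

I_D ≈ 5.4 mA, V_DS ≈ 7.6 V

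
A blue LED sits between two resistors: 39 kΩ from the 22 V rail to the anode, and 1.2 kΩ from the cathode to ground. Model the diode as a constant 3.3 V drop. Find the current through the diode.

I ≈ 0.47 mA

The two resistors are in series with the diode, so KVL gives 22 = I·39 + 3.3 + I·1.2.
I = (22 − 3.3) / (39 + 1.2) kΩ = 18.7 / 40.2 = 0.465 mA.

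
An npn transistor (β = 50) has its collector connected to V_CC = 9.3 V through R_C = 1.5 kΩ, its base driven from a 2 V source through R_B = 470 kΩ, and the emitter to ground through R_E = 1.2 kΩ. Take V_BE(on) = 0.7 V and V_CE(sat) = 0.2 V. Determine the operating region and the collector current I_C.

Assume active. Base-emitter loop: I_B = (V_BB − V_BE)/(R_B + (β+1)R_E) = (2 − 0.7)/(470 + 51×1.2) = 0.00245 mA.
I_C = β·I_B = 50×0.00245 = 0.122 mA.
V_CE = V_CC − I_C·R_C − I_E·R_E = 9.3 − 0.122×1.5 − 0.125×1.2 = 8.97 V > V_CE(sat), so the active-region assumption holds.

active; I_C ≈ 0.12 mA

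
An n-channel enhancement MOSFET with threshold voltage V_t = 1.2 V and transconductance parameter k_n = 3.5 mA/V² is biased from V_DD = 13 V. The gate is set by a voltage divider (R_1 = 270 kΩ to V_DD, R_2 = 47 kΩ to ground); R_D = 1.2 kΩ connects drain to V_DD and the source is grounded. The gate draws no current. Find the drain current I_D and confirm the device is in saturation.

V_G = V_DD·R_2/(R_1+R_2) = 13×47/317 = 1.93 V. With the source grounded, V_GS = V_G = 1.93 V.
Assume saturation: I_D = (k_n/2)(V_GS − V_t)² = (3.5/2)×(1.93 − 1.2)² = 1.75×0.727² = 0.926 mA.
V_DS = V_DD − I_D·R_D = 13 − 0.926×1.2 = 11.9 V.
Saturation requires V_DS ≥ V_GS − V_t = 0.727 V; 11.9 ≥ 0.727 ✓.

I_D ≈ 0.93 mA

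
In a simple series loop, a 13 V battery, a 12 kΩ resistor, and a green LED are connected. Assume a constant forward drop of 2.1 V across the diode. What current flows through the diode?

KVL around the loop: 13 = V_D + I·R = 2.1 + I × 12 kΩ.
So I = (13 − 2.1) / 12 kΩ = 10.9 / 12 = 0.908 mA.

I ≈ 0.91 mA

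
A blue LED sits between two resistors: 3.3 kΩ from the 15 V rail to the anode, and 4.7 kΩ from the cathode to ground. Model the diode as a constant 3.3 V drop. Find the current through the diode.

I ≈ 1.5 mA

The two resistors are in series with the diode, so KVL gives 15 = I·3.3 + 3.3 + I·4.7.
I = (15 − 3.3) / (3.3 + 4.7) kΩ = 11.7 / 8 = 1.46 mA.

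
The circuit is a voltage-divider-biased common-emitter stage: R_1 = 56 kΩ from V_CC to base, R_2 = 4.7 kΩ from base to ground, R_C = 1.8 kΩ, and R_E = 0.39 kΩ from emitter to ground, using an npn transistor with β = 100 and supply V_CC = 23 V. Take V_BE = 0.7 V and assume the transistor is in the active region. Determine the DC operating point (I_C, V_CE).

I_C ≈ 2.5 mA, V_CE ≈ 18 V

Thevenize the base divider: V_Th = V_CC·R_2/(R_1+R_2) = 23×4.7/60.7 = 1.78 V, R_Th = R_1‖R_2 = 4.34 kΩ.
Base-emitter loop: V_Th = I_B·R_Th + V_BE + (β+1)I_B·R_E, so I_B = (1.78 − 0.7) / (4.34 + 101×0.39) = 0.0247 mA.
I_C = β·I_B = 100×0.0247 = 2.47 mA, and I_E = (β+1)I_B = 2.5 mA.
V_CE = V_CC − I_C·R_C − I_E·R_E = 23 − 2.47×1.8 − 2.5×0.39 = 17.6 V.
V_CE = 17.6 V > 0.2 V confirms active-region operation.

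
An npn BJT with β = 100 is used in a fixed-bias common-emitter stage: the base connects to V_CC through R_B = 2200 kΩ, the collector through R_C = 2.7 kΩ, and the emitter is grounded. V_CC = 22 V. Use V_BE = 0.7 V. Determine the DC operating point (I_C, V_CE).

Base loop: V_CC = I_B·R_B + V_BE, so I_B = (22 − 0.7)/2200 kΩ = 0.00968 mA.
In the active region I_C = β·I_B = 100 × 0.00968 = 0.968 mA.
Collector loop: V_CE = V_CC − I_C·R_C = 22 − 0.968×2.7 = 19.4 V.
Since V_CE = 19.4 V > V_CE(sat) ≈ 0.2 V, the transistor is in the active region as assumed.

I_C ≈ 0.97 mA, V_CE ≈ 19 V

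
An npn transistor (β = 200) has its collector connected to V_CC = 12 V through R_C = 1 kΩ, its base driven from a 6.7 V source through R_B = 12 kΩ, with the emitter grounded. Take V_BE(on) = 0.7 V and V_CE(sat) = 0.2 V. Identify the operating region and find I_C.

Assume active: I_B = (6.7 − 0.7)/12 = 0.5 mA, giving I_C = β·I_B = 100 mA.
But then V_CE = 12 − 100×1 = -88 V < V_CE(sat) = 0.2 V — impossible in the active region.
So the transistor is saturated. With V_CE = 0.2 V, I_C = (V_CC − 0.2)/R_C = 11.8/1 = 11.8 mA.
Check: β·I_B = 100 mA > I_C = 11.8 mA, confirming saturation.

saturation; I_C ≈ 12 mA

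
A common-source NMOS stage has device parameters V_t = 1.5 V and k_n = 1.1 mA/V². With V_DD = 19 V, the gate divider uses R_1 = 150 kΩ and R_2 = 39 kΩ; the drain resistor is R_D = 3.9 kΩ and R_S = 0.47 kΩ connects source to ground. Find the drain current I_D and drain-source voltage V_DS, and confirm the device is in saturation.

I_D ≈ 1.6 mA, V_DS ≈ 12 V

V_G = V_DD·R_2/(R_1+R_2) = 19×39/189 = 3.92 V.
Assume saturation: I_D = (k_n/2)(V_GS − V_t)² with V_GS = V_G − I_D·R_S = 3.92 − 0.47·I_D.
Substituting gives 0.121·I_D² − 2.25·I_D + 3.22 = 0, with roots I_D = 1.56 or 17 mA.
The root I_D = 17 mA gives V_GS = -4.05 V ≤ V_t, so take I_D = 1.56 mA.
Then V_GS = 3.19 V and V_DS = V_DD − I_D(R_D+R_S) = 19 − 1.56×4.37 = 12.2 V.
Saturation requires V_DS ≥ V_GS − V_t = 1.69 V; 12.2 ≥ 1.69 ✓.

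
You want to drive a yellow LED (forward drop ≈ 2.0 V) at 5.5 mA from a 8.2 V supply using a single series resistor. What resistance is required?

The resistor drops V_S − V_D = 8.2 − 2.0 = 6.2 V at 5.5 mA.
R = 6.2 V / 5.5 mA = 1.13 kΩ.

R ≈ 1.1 kΩ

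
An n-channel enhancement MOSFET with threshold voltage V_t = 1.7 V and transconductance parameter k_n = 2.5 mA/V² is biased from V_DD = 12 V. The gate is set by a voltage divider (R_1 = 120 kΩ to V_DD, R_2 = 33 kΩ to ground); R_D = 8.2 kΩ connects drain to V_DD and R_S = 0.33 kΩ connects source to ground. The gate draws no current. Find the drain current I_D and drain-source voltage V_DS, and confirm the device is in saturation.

V_G = V_DD·R_2/(R_1+R_2) = 12×33/153 = 2.59 V.
Assume saturation: I_D = (k_n/2)(V_GS − V_t)² with V_GS = V_G − I_D·R_S = 2.59 − 0.33·I_D.
Substituting gives 0.136·I_D² − 1.73·I_D + 0.986 = 0, with roots I_D = 0.597 or 12.1 mA.
The root I_D = 12.1 mA gives V_GS = -1.42 V ≤ V_t, so take I_D = 0.597 mA.
Then V_GS = 2.39 V and V_DS = V_DD − I_D(R_D+R_S) = 12 − 0.597×8.53 = 6.91 V.
Saturation requires V_DS ≥ V_GS − V_t = 0.691 V; 6.91 ≥ 0.691 ✓.

I_D ≈ 0.6 mA, V_DS ≈ 6.9 V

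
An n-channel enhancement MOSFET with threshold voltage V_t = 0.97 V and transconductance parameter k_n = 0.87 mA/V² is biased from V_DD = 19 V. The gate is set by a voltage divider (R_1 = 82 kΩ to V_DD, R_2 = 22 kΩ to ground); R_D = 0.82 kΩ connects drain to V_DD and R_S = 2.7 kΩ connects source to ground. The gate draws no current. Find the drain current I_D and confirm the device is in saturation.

I_D ≈ 0.67 mA

V_G = V_DD·R_2/(R_1+R_2) = 19×22/104 = 4.02 V.
Assume saturation: I_D = (k_n/2)(V_GS − V_t)² with V_GS = V_G − I_D·R_S = 4.02 − 2.7·I_D.
Substituting gives 3.17·I_D² − 8.16·I_D + 4.04 = 0, with roots I_D = 0.67 or 1.9 mA.
The root I_D = 1.9 mA gives V_GS = -1.12 V ≤ V_t, so take I_D = 0.67 mA.
Then V_GS = 2.21 V and V_DS = V_DD − I_D(R_D+R_S) = 19 − 0.67×3.52 = 16.6 V.
Saturation requires V_DS ≥ V_GS − V_t = 1.24 V; 16.6 ≥ 1.24 ✓.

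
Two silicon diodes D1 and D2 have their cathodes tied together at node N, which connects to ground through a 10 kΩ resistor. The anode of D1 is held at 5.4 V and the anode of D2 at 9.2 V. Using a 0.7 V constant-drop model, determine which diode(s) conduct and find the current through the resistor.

Assume both conduct. Then node N would need to be at both 5.4−0.7 = 4.7 V and 9.2−0.7 = 8.5 V, which is impossible.
Assume only D2 conducts: V_N = 9.2 − 0.7 = 8.5 V, so I_R = 8.5/10 = 0.85 mA.
Check D1: its anode-to-cathode voltage is 5.4 − 8.5 = -3.1 V < 0.7 V, so it is off. The assumption is consistent.

Only D2 conducts; I_R ≈ 0.85 mA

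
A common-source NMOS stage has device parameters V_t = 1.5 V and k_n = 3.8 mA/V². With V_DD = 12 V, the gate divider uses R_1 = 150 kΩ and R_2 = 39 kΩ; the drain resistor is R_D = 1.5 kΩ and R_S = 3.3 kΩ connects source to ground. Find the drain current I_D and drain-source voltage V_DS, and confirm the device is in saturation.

V_G = V_DD·R_2/(R_1+R_2) = 12×39/189 = 2.48 V.
Assume saturation: I_D = (k_n/2)(V_GS − V_t)² with V_GS = V_G − I_D·R_S = 2.48 − 3.3·I_D.
Substituting gives 20.7·I_D² − 13.2·I_D + 1.81 = 0, with roots I_D = 0.198 or 0.442 mA.
The root I_D = 0.442 mA gives V_GS = 1.02 V ≤ V_t, so take I_D = 0.198 mA.
Then V_GS = 1.82 V and V_DS = V_DD − I_D(R_D+R_S) = 12 − 0.198×4.8 = 11 V.
Saturation requires V_DS ≥ V_GS − V_t = 0.323 V; 11 ≥ 0.323 ✓.

I_D ≈ 0.2 mA, V_DS ≈ 11 V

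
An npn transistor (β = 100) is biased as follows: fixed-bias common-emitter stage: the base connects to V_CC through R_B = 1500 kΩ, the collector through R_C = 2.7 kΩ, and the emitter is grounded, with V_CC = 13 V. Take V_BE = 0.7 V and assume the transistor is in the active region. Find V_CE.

Base loop: V_CC = I_B·R_B + V_BE, so I_B = (13 − 0.7)/1500 kΩ = 0.0082 mA.
In the active region I_C = β·I_B = 100 × 0.0082 = 0.82 mA.
Collector loop: V_CE = V_CC − I_C·R_C = 13 − 0.82×2.7 = 10.8 V.
Since V_CE = 10.8 V > V_CE(sat) ≈ 0.2 V, the transistor is in the active region as assumed.

V_CE ≈ 11 V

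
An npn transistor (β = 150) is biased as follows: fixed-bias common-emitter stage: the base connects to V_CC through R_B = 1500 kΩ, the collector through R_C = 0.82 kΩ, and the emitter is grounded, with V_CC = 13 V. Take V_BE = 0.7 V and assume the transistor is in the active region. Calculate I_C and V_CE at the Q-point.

I_C ≈ 1.2 mA, V_CE ≈ 12 V

Base loop: V_CC = I_B·R_B + V_BE, so I_B = (13 − 0.7)/1500 kΩ = 0.0082 mA.
In the active region I_C = β·I_B = 150 × 0.0082 = 1.23 mA.
Collector loop: V_CE = V_CC − I_C·R_C = 13 − 1.23×0.82 = 12 V.
Since V_CE = 12 V > V_CE(sat) ≈ 0.2 V, the transistor is in the active region as assumed.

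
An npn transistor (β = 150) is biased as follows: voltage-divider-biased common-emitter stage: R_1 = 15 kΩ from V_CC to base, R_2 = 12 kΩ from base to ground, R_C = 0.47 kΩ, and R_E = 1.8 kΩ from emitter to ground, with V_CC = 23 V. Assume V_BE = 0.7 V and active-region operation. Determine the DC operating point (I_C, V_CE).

I_C ≈ 5.1 mA, V_CE ≈ 11 V

Thevenize the base divider: V_Th = V_CC·R_2/(R_1+R_2) = 23×12/27 = 10.2 V, R_Th = R_1‖R_2 = 6.67 kΩ.
Base-emitter loop: V_Th = I_B·R_Th + V_BE + (β+1)I_B·R_E, so I_B = (10.2 − 0.7) / (6.67 + 151×1.8) = 0.0342 mA.
I_C = β·I_B = 150×0.0342 = 5.13 mA, and I_E = (β+1)I_B = 5.16 mA.
V_CE = V_CC − I_C·R_C − I_E·R_E = 23 − 5.13×0.47 − 5.16×1.8 = 11.3 V.
V_CE = 11.3 V > 0.2 V confirms active-region operation.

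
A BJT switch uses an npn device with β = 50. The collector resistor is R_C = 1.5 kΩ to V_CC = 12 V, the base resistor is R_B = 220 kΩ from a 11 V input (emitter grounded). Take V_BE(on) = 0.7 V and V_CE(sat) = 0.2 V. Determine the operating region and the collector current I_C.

Assume active. Base-emitter loop: I_B = (V_BB − V_BE)/R_B = (11 − 0.7)/220 = 0.0468 mA.
I_C = β·I_B = 50×0.0468 = 2.34 mA.
V_CE = V_CC − I_C·R_C = 12 − 2.34×1.5 = 8.49 V > V_CE(sat), so the active-region assumption holds.

active; I_C ≈ 2.3 mA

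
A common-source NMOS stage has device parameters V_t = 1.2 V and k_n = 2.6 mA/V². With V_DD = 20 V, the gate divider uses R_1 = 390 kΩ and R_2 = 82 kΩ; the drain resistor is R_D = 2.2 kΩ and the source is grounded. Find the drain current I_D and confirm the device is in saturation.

V_G = V_DD·R_2/(R_1+R_2) = 20×82/472 = 3.47 V. With the source grounded, V_GS = V_G = 3.47 V.
Assume saturation: I_D = (k_n/2)(V_GS − V_t)² = (2.6/2)×(3.47 − 1.2)² = 1.3×2.27² = 6.73 mA.
V_DS = V_DD − I_D·R_D = 20 − 6.73×2.2 = 5.2 V.
Saturation requires V_DS ≥ V_GS − V_t = 2.27 V; 5.2 ≥ 2.27 ✓.

I_D ≈ 6.7 mA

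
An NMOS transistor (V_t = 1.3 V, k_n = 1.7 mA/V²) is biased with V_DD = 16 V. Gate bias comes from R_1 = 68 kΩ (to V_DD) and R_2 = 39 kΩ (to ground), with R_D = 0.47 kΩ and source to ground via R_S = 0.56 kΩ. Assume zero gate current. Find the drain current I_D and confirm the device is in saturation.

I_D ≈ 4.1 mA

V_G = V_DD·R_2/(R_1+R_2) = 16×39/107 = 5.83 V.
Assume saturation: I_D = (k_n/2)(V_GS − V_t)² with V_GS = V_G − I_D·R_S = 5.83 − 0.56·I_D.
Substituting gives 0.267·I_D² − 5.31·I_D + 17.5 = 0, with roots I_D = 4.15 or 15.8 mA.
The root I_D = 15.8 mA gives V_GS = -3.01 V ≤ V_t, so take I_D = 4.15 mA.
Then V_GS = 3.51 V and V_DS = V_DD − I_D(R_D+R_S) = 16 − 4.15×1.03 = 11.7 V.
Saturation requires V_DS ≥ V_GS − V_t = 2.21 V; 11.7 ≥ 2.21 ✓.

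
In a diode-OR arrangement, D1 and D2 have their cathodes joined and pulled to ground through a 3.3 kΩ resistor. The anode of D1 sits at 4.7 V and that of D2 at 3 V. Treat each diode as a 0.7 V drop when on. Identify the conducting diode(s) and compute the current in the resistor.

Only D1 conducts; I_R ≈ 1.2 mA

Assume both conduct. Then node N would need to be at both 4.7−0.7 = 4 V and 3−0.7 = 2.3 V, which is impossible.
Assume only D1 conducts: V_N = 4.7 − 0.7 = 4 V, so I_R = 4/3.3 = 1.21 mA.
Check D2: its anode-to-cathode voltage is 3 − 4 = -1 V < 0.7 V, so it is off. The assumption is consistent.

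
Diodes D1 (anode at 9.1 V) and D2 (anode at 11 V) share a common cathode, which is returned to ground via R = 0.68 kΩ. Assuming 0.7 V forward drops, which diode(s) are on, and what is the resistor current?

Only D2 conducts; I_R ≈ 15 mA

Assume both conduct. Then node N would need to be at both 9.1−0.7 = 8.4 V and 11−0.7 = 10.3 V, which is impossible.
Assume only D2 conducts: V_N = 11 − 0.7 = 10.3 V, so I_R = 10.3/0.68 = 15.1 mA.
Check D1: its anode-to-cathode voltage is 9.1 − 10.3 = -1.2 V < 0.7 V, so it is off. The assumption is consistent.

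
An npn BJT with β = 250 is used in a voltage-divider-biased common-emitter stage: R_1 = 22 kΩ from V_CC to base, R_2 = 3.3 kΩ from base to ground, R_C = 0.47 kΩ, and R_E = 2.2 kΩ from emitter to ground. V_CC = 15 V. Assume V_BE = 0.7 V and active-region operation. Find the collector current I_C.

Thevenize the base divider: V_Th = V_CC·R_2/(R_1+R_2) = 15×3.3/25.3 = 1.96 V, R_Th = R_1‖R_2 = 2.87 kΩ.
Base-emitter loop: V_Th = I_B·R_Th + V_BE + (β+1)I_B·R_E, so I_B = (1.96 − 0.7) / (2.87 + 251×2.2) = 0.00226 mA.
I_C = β·I_B = 250×0.00226 = 0.566 mA, and I_E = (β+1)I_B = 0.568 mA.
V_CE = V_CC − I_C·R_C − I_E·R_E = 15 − 0.566×0.47 − 0.568×2.2 = 13.5 V.
V_CE = 13.5 V > 0.2 V confirms active-region operation.

I_C ≈ 0.57 mA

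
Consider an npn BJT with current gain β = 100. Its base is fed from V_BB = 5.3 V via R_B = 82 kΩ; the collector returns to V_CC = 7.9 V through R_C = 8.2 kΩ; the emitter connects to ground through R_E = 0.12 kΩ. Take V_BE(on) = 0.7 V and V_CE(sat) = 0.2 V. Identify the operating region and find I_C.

saturation; I_C ≈ 0.92 mA

Assume active: I_B = (5.3 − 0.7)/(82 + 101×0.12) = 0.0489 mA, I_C = β·I_B = 4.89 mA.
Then V_CE = 7.9 − 4.89×8.2 − 4.94×0.12 = -32.8 V < 0.2 V — the active assumption fails.
Re-solve with V_CE = 0.2 V. KCL at the emitter: V_E/R_E = (V_BB−0.7−V_E)/R_B + (V_CC−0.2−V_E)/R_C, giving V_E = 0.118 V.
I_C = (V_CC − 0.2 − V_E)/R_C = (7.7 − 0.118)/8.2 = 0.925 mA.
Check: I_B = (4.6 − 0.118)/82 = 0.0547 mA, and β·I_B = 5.47 mA > I_C, confirming saturation.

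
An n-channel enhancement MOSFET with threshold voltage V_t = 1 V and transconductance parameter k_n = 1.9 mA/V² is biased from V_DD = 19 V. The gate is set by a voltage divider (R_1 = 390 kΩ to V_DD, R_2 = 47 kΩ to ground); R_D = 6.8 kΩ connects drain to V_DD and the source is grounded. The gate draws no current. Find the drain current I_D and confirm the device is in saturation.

V_G = V_DD·R_2/(R_1+R_2) = 19×47/437 = 2.04 V. With the source grounded, V_GS = V_G = 2.04 V.
Assume saturation: I_D = (k_n/2)(V_GS − V_t)² = (1.9/2)×(2.04 − 1)² = 0.95×1.04² = 1.03 mA.
V_DS = V_DD − I_D·R_D = 19 − 1.03×6.8 = 12 V.
Saturation requires V_DS ≥ V_GS − V_t = 1.04 V; 12 ≥ 1.04 ✓.

I_D ≈ 1 mA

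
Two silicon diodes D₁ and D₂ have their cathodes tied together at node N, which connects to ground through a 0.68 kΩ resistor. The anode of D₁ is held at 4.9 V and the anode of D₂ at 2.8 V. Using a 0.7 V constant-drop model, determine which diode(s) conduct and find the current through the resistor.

Only D₁ conducts; I_R ≈ 6.2 mA

Assume both conduct. Then node N would need to be at both 4.9−0.7 = 4.2 V and 2.8−0.7 = 2.1 V, which is impossible.
Assume only D₁ conducts: V_N = 4.9 − 0.7 = 4.2 V, so I_R = 4.2/0.68 = 6.18 mA.
Check D₂: its anode-to-cathode voltage is 2.8 − 4.2 = -1.4 V < 0.7 V, so it is off. The assumption is consistent.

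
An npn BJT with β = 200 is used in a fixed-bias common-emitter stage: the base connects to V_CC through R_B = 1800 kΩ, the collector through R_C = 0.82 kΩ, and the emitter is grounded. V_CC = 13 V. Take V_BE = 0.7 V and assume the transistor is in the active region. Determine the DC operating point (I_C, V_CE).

Base loop: V_CC = I_B·R_B + V_BE, so I_B = (13 − 0.7)/1800 kΩ = 0.00683 mA.
In the active region I_C = β·I_B = 200 × 0.00683 = 1.37 mA.
Collector loop: V_CE = V_CC − I_C·R_C = 13 − 1.37×0.82 = 11.9 V.
Since V_CE = 11.9 V > V_CE(sat) ≈ 0.2 V, the transistor is in the active region as assumed.

I_C ≈ 1.4 mA, V_CE ≈ 12 V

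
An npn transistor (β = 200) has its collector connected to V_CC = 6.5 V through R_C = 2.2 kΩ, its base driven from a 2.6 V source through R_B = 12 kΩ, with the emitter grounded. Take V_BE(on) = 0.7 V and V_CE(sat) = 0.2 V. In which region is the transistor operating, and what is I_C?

saturation; I_C ≈ 2.9 mA

Assume active: I_B = (2.6 − 0.7)/12 = 0.158 mA, giving I_C = β·I_B = 31.7 mA.
But then V_CE = 6.5 − 31.7×2.2 = -63.2 V < V_CE(sat) = 0.2 V — impossible in the active region.
So the transistor is saturated. With V_CE = 0.2 V, I_C = (V_CC − 0.2)/R_C = 6.3/2.2 = 2.86 mA.
Check: β·I_B = 31.7 mA > I_C = 2.86 mA, confirming saturation.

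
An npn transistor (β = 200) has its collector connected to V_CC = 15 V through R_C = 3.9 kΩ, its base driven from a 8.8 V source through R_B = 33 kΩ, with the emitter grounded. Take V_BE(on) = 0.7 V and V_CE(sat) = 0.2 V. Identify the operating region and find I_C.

Assume active: I_B = (8.8 − 0.7)/33 = 0.245 mA, giving I_C = β·I_B = 49.1 mA.
But then V_CE = 15 − 49.1×3.9 = -176 V < V_CE(sat) = 0.2 V — impossible in the active region.
So the transistor is saturated. With V_CE = 0.2 V, I_C = (V_CC − 0.2)/R_C = 14.8/3.9 = 3.79 mA.
Check: β·I_B = 49.1 mA > I_C = 3.79 mA, confirming saturation.

saturation; I_C ≈ 3.8 mA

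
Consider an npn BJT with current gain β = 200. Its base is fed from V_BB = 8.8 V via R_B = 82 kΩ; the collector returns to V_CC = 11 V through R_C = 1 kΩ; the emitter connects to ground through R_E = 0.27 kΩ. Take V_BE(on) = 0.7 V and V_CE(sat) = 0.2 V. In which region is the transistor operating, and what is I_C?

Assume active: I_B = (8.8 − 0.7)/(82 + 201×0.27) = 0.0594 mA, I_C = β·I_B = 11.9 mA.
Then V_CE = 11 − 11.9×1 − 11.9×0.27 = -4.11 V < 0.2 V — the active assumption fails.
Re-solve with V_CE = 0.2 V. KCL at the emitter: V_E/R_E = (V_BB−0.7−V_E)/R_B + (V_CC−0.2−V_E)/R_C, giving V_E = 2.31 V.
I_C = (V_CC − 0.2 − V_E)/R_C = (10.8 − 2.31)/1 = 8.49 mA.
Check: I_B = (8.1 − 2.31)/82 = 0.0706 mA, and β·I_B = 14.1 mA > I_C, confirming saturation.

saturation; I_C ≈ 8.5 mA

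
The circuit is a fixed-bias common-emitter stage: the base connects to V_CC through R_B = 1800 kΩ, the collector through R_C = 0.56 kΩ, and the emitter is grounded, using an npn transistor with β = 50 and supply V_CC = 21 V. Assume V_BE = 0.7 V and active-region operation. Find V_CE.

Base loop: V_CC = I_B·R_B + V_BE, so I_B = (21 − 0.7)/1800 kΩ = 0.0113 mA.
In the active region I_C = β·I_B = 50 × 0.0113 = 0.564 mA.
Collector loop: V_CE = V_CC − I_C·R_C = 21 − 0.564×0.56 = 20.7 V.
Since V_CE = 20.7 V > V_CE(sat) ≈ 0.2 V, the transistor is in the active region as assumed.

V_CE ≈ 21 V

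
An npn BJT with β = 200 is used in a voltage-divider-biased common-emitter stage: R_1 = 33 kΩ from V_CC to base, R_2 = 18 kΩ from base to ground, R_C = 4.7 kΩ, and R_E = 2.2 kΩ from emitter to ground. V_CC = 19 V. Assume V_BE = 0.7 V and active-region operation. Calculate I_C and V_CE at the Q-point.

Thevenize the base divider: V_Th = V_CC·R_2/(R_1+R_2) = 19×18/51 = 6.71 V, R_Th = R_1‖R_2 = 11.6 kΩ.
Base-emitter loop: V_Th = I_B·R_Th + V_BE + (β+1)I_B·R_E, so I_B = (6.71 − 0.7) / (11.6 + 201×2.2) = 0.0132 mA.
I_C = β·I_B = 200×0.0132 = 2.65 mA, and I_E = (β+1)I_B = 2.66 mA.
V_CE = V_CC − I_C·R_C − I_E·R_E = 19 − 2.65×4.7 − 2.66×2.2 = 0.709 V.
V_CE = 0.709 V > 0.2 V confirms active-region operation.

I_C ≈ 2.6 mA, V_CE ≈ 0.71 V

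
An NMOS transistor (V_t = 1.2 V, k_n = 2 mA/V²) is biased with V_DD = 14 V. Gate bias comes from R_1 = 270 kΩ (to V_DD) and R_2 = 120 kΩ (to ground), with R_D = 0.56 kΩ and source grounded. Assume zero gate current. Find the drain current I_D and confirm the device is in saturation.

V_G = V_DD·R_2/(R_1+R_2) = 14×120/390 = 4.31 V. With the source grounded, V_GS = V_G = 4.31 V.
Assume saturation: I_D = (k_n/2)(V_GS − V_t)² = (2/2)×(4.31 − 1.2)² = 1×3.11² = 9.66 mA.
V_DS = V_DD − I_D·R_D = 14 − 9.66×0.56 = 8.59 V.
Saturation requires V_DS ≥ V_GS − V_t = 3.11 V; 8.59 ≥ 3.11 ✓.

I_D ≈ 9.7 mA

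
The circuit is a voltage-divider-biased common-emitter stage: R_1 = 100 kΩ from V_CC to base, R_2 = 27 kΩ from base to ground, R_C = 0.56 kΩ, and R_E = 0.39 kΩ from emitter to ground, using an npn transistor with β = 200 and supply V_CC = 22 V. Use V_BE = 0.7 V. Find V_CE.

V_CE ≈ 14 V

Thevenize the base divider: V_Th = V_CC·R_2/(R_1+R_2) = 22×27/127 = 4.68 V, R_Th = R_1‖R_2 = 21.3 kΩ.
Base-emitter loop: V_Th = I_B·R_Th + V_BE + (β+1)I_B·R_E, so I_B = (4.68 − 0.7) / (21.3 + 201×0.39) = 0.0399 mA.
I_C = β·I_B = 200×0.0399 = 7.98 mA, and I_E = (β+1)I_B = 8.02 mA.
V_CE = V_CC − I_C·R_C − I_E·R_E = 22 − 7.98×0.56 − 8.02×0.39 = 14.4 V.
V_CE = 14.4 V > 0.2 V confirms active-region operation.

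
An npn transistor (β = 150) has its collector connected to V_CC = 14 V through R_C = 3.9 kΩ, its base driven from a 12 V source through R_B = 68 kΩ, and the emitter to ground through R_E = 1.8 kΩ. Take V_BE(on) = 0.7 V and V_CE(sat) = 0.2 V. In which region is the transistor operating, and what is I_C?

Assume active: I_B = (12 − 0.7)/(68 + 151×1.8) = 0.0333 mA, I_C = β·I_B = 4.99 mA.
Then V_CE = 14 − 4.99×3.9 − 5.02×1.8 = -14.5 V < 0.2 V — the active assumption fails.
Re-solve with V_CE = 0.2 V. KCL at the emitter: V_E/R_E = (V_BB−0.7−V_E)/R_B + (V_CC−0.2−V_E)/R_C, giving V_E = 4.48 V.
I_C = (V_CC − 0.2 − V_E)/R_C = (13.8 − 4.48)/3.9 = 2.39 mA.
Check: I_B = (11.3 − 4.48)/68 = 0.1 mA, and β·I_B = 15 mA > I_C, confirming saturation.

saturation; I_C ≈ 2.4 mA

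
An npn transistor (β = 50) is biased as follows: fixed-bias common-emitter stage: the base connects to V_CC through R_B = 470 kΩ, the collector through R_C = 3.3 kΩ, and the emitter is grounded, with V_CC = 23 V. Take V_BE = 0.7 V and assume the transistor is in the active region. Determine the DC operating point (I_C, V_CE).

Base loop: V_CC = I_B·R_B + V_BE, so I_B = (23 − 0.7)/470 kΩ = 0.0474 mA.
In the active region I_C = β·I_B = 50 × 0.0474 = 2.37 mA.
Collector loop: V_CE = V_CC − I_C·R_C = 23 − 2.37×3.3 = 15.2 V.
Since V_CE = 15.2 V > V_CE(sat) ≈ 0.2 V, the transistor is in the active region as assumed.

I_C ≈ 2.4 mA, V_CE ≈ 15 V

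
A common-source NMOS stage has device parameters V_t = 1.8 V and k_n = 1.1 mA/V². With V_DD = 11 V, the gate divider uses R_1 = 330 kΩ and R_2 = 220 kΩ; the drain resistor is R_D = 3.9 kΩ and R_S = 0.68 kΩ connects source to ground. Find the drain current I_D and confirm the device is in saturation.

I_D ≈ 1.4 mA

V_G = V_DD·R_2/(R_1+R_2) = 11×220/550 = 4.4 V.
Assume saturation: I_D = (k_n/2)(V_GS − V_t)² with V_GS = V_G − I_D·R_S = 4.4 − 0.68·I_D.
Substituting gives 0.254·I_D² − 2.94·I_D + 3.72 = 0, with roots I_D = 1.44 or 10.1 mA.
The root I_D = 10.1 mA gives V_GS = -2.49 V ≤ V_t, so take I_D = 1.44 mA.
Then V_GS = 3.42 V and V_DS = V_DD − I_D(R_D+R_S) = 11 − 1.44×4.58 = 4.39 V.
Saturation requires V_DS ≥ V_GS − V_t = 1.62 V; 4.39 ≥ 1.62 ✓.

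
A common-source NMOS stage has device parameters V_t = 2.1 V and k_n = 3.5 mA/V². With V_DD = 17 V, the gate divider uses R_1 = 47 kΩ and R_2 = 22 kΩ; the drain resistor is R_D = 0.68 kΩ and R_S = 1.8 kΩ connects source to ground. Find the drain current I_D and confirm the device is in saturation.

V_G = V_DD·R_2/(R_1+R_2) = 17×22/69 = 5.42 V.
Assume saturation: I_D = (k_n/2)(V_GS − V_t)² with V_GS = V_G − I_D·R_S = 5.42 − 1.8·I_D.
Substituting gives 5.67·I_D² − 21.9·I_D + 19.3 = 0, with roots I_D = 1.36 or 2.51 mA.
The root I_D = 2.51 mA gives V_GS = 0.902 V ≤ V_t, so take I_D = 1.36 mA.
Then V_GS = 2.98 V and V_DS = V_DD − I_D(R_D+R_S) = 17 − 1.36×2.48 = 13.6 V.
Saturation requires V_DS ≥ V_GS − V_t = 0.88 V; 13.6 ≥ 0.88 ✓.

I_D ≈ 1.4 mA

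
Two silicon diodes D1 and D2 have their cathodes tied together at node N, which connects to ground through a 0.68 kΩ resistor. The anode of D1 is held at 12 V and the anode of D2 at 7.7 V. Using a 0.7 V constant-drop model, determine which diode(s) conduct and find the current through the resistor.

Assume both conduct. Then node N would need to be at both 12−0.7 = 11.3 V and 7.7−0.7 = 7 V, which is impossible.
Assume only D1 conducts: V_N = 12 − 0.7 = 11.3 V, so I_R = 11.3/0.68 = 16.6 mA.
Check D2: its anode-to-cathode voltage is 7.7 − 11.3 = -3.6 V < 0.7 V, so it is off. The assumption is consistent.

Only D1 conducts; I_R ≈ 17 mA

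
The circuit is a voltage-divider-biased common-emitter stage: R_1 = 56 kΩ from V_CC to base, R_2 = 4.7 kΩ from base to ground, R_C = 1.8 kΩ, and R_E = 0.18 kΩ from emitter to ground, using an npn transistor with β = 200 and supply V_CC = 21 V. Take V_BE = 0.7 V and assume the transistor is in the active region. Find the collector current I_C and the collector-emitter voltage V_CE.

I_C ≈ 4.6 mA, V_CE ≈ 12 V

Thevenize the base divider: V_Th = V_CC·R_2/(R_1+R_2) = 21×4.7/60.7 = 1.63 V, R_Th = R_1‖R_2 = 4.34 kΩ.
Base-emitter loop: V_Th = I_B·R_Th + V_BE + (β+1)I_B·R_E, so I_B = (1.63 − 0.7) / (4.34 + 201×0.18) = 0.0229 mA.
I_C = β·I_B = 200×0.0229 = 4.57 mA, and I_E = (β+1)I_B = 4.59 mA.
V_CE = V_CC − I_C·R_C − I_E·R_E = 21 − 4.57×1.8 − 4.59×0.18 = 11.9 V.
V_CE = 11.9 V > 0.2 V confirms active-region operation.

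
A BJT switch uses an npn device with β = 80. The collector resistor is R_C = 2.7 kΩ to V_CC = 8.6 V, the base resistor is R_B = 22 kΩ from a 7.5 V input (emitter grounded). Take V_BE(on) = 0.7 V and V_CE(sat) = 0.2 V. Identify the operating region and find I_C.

saturation; I_C ≈ 3.1 mA

Assume active: I_B = (7.5 − 0.7)/22 = 0.309 mA, giving I_C = β·I_B = 24.7 mA.
But then V_CE = 8.6 − 24.7×2.7 = -58.2 V < V_CE(sat) = 0.2 V — impossible in the active region.
So the transistor is saturated. With V_CE = 0.2 V, I_C = (V_CC − 0.2)/R_C = 8.4/2.7 = 3.11 mA.
Check: β·I_B = 24.7 mA > I_C = 3.11 mA, confirming saturation.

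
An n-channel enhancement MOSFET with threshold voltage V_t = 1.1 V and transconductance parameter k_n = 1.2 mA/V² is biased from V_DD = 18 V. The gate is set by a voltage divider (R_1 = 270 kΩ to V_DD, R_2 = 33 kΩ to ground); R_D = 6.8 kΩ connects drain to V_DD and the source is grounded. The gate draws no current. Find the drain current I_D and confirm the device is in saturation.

I_D ≈ 0.44 mA

V_G = V_DD·R_2/(R_1+R_2) = 18×33/303 = 1.96 V. With the source grounded, V_GS = V_G = 1.96 V.
Assume saturation: I_D = (k_n/2)(V_GS − V_t)² = (1.2/2)×(1.96 − 1.1)² = 0.6×0.86² = 0.444 mA.
V_DS = V_DD − I_D·R_D = 18 − 0.444×6.8 = 15 V.
Saturation requires V_DS ≥ V_GS − V_t = 0.86 V; 15 ≥ 0.86 ✓.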